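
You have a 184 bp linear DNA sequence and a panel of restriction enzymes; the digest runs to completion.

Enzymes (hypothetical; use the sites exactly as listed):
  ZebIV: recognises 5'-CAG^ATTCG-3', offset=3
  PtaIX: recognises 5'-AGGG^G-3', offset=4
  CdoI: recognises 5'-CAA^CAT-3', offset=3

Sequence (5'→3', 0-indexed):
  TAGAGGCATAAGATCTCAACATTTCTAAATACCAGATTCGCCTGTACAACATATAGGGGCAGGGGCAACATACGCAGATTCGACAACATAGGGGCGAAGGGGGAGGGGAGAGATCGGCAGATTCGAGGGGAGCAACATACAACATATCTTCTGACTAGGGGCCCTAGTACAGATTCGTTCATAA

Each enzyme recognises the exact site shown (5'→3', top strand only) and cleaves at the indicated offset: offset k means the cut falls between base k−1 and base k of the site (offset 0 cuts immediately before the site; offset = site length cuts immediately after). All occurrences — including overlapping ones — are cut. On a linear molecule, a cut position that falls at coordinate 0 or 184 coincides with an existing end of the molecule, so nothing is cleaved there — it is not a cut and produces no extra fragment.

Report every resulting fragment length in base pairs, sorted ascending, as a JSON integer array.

[4,6,6,6,7,7,8,9,9,9,9,12,12,13,14,16,18,19]

Per-enzyme occurrences:
  ZebIV CAGATTCG/3: at [32, 74, 117, 169] ⇒ [35, 77, 120, 172]
  PtaIX AGGGG/4: at [54, 60, 89, 97, 103, 125, 156] ⇒ [58, 64, 93, 101, 107, 129, 160]
  CdoI CAACAT/3: at [16, 46, 65, 83, 132, 139] ⇒ [19, 49, 68, 86, 135, 142]

All cut coordinates (distinct, sorted): [19, 35, 49, 58, 64, 68, 77, 86, 93, 101, 107, 120, 129, 135, 142, 160, 172]

Fragment lengths:
  [0,19): 19 bp
  [19,35): 16 bp
  [35,49): 14 bp
  [49,58): 9 bp
  [58,64): 6 bp
  [64,68): 4 bp
  [68,77): 9 bp
  [77,86): 9 bp
  [86,93): 7 bp
  [93,101): 8 bp
  [101,107): 6 bp
  [107,120): 13 bp
  [120,129): 9 bp
  [129,135): 6 bp
  [135,142): 7 bp
  [142,160): 18 bp
  [160,172): 12 bp
  [172,184): 12 bp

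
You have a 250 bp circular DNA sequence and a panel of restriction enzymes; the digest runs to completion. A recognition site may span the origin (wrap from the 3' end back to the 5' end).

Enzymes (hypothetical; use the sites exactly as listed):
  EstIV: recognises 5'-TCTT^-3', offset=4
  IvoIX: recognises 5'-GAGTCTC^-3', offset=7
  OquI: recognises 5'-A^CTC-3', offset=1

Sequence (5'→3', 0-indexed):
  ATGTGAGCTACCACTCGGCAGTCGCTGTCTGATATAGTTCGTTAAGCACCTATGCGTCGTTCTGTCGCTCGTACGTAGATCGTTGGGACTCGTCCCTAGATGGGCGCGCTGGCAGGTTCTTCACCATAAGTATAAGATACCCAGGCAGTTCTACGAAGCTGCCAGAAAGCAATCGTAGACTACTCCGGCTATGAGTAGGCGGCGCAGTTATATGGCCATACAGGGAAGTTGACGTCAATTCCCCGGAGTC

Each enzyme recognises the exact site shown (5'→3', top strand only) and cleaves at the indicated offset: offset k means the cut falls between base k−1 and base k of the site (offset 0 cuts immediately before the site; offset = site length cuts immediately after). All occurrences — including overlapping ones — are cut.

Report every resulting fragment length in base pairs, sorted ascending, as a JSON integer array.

Site scan:
  EstIV TCTT/4: at [117] ⇒ [121]
  IvoIX (GAGTCTC, off=7): no sites
  OquI ACTC/1: at [12, 87, 181] ⇒ [13, 88, 182]

Pooled cuts: [13, 88, 121, 182]

Fragments:
  13→88: 75 bp
  88→121: 33 bp
  121→182: 61 bp
  182→13 (wrap): 250-182+13 = 81 bp

[33,61,75,81]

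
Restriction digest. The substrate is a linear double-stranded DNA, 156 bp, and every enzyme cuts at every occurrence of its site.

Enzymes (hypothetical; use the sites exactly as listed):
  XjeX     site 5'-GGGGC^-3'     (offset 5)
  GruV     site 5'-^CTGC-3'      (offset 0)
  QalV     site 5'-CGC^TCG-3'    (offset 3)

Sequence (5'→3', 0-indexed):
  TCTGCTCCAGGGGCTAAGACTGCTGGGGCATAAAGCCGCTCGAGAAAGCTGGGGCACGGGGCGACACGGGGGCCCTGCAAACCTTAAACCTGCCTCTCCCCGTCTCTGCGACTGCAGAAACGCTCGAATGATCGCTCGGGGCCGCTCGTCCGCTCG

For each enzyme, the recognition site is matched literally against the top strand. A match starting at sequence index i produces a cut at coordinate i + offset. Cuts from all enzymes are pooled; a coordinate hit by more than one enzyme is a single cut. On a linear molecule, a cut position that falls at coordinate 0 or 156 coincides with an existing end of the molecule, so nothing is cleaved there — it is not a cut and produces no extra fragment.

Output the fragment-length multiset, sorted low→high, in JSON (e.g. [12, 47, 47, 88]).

Scan for sites:
  XjeX (GGGGC, off=5): starts [9, 24, 50, 57, 68, 137] → cuts [14, 29, 55, 62, 73, 142]
  GruV (CTGC, off=0): starts [1, 19, 74, 89, 105, 111] → cuts [1, 19, 74, 89, 105, 111]
  QalV (CGCTCG, off=3): starts [36, 120, 132, 142, 150] → cuts [39, 123, 135, 145, 153]

All cut coordinates (distinct, sorted): [1, 14, 19, 29, 39, 55, 62, 73, 74, 89, 105, 111, 123, 135, 142, 145, 153]

Fragment lengths:
  [0,1): 1 bp
  [1,14): 13 bp
  [14,19): 5 bp
  [19,29): 10 bp
  [29,39): 10 bp
  [39,55): 16 bp
  [55,62): 7 bp
  [62,73): 11 bp
  [73,74): 1 bp
  [74,89): 15 bp
  [89,105): 16 bp
  [105,111): 6 bp
  [111,123): 12 bp
  [123,135): 12 bp
  [135,142): 7 bp
  [142,145): 3 bp
  [145,153): 8 bp
  [153,156): 3 bp

[1,1,3,3,5,6,7,7,8,10,10,11,12,12,13,15,16,16]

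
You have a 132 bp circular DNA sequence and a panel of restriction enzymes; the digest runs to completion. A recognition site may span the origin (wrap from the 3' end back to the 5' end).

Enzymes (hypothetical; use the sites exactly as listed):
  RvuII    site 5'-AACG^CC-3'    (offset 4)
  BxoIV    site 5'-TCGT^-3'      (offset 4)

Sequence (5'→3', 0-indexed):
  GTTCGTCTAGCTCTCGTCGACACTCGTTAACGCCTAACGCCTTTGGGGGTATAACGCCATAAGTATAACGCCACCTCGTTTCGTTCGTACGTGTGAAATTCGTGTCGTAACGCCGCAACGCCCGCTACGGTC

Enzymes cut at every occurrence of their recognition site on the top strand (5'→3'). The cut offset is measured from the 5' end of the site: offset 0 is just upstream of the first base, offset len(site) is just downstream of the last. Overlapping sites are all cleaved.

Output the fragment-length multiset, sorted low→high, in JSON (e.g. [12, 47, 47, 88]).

Scan for sites:
  RvuII (AACGCC, off=4): starts [28, 35, 52, 66, 108, 116] → cuts [32, 39, 56, 70, 112, 120]
  BxoIV (TCGT, off=4): starts [2, 13, 23, 75, 80, 84, 99, 104, 130] → cuts [2, 6, 17, 27, 79, 84, 88, 103, 108]

All cut coordinates (distinct, sorted): [2, 6, 17, 27, 32, 39, 56, 70, 79, 84, 88, 103, 108, 112, 120]

Fragment lengths:
  2→6: 4 bp
  6→17: 11 bp
  17→27: 10 bp
  27→32: 5 bp
  32→39: 7 bp
  39→56: 17 bp
  56→70: 14 bp
  70→79: 9 bp
  79→84: 5 bp
  84→88: 4 bp
  88→103: 15 bp
  103→108: 5 bp
  108→112: 4 bp
  112→120: 8 bp
  120→2 (wrap): 132-120+2 = 14 bp

[4,4,4,5,5,5,7,8,9,10,11,14,14,15,17]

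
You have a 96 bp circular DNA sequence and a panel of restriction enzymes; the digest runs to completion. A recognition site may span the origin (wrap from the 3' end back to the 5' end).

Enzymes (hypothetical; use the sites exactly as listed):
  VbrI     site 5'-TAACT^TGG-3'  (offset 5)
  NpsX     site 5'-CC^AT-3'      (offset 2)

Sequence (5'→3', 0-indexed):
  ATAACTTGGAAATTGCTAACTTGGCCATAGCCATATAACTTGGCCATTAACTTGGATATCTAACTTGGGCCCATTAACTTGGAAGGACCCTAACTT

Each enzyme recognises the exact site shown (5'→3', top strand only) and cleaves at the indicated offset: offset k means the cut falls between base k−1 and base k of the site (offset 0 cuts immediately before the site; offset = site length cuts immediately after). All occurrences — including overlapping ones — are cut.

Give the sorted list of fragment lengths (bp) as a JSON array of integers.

Per-enzyme occurrences:
  VbrI (TAACTTGG, off=5): starts [1, 16, 35, 47, 60, 74] → cuts [6, 21, 40, 52, 65, 79]
  NpsX (CCAT, off=2): starts [24, 30, 43, 70] → cuts [26, 32, 45, 72]

Pooled cuts: [6, 21, 26, 32, 40, 45, 52, 65, 72, 79]

Fragments:
  6→21: 15 bp
  21→26: 5 bp
  26→32: 6 bp
  32→40: 8 bp
  40→45: 5 bp
  45→52: 7 bp
  52→65: 13 bp
  65→72: 7 bp
  72→79: 7 bp
  79→6 (wrap): 96-79+6 = 23 bp

[5,5,6,7,7,7,8,13,15,23]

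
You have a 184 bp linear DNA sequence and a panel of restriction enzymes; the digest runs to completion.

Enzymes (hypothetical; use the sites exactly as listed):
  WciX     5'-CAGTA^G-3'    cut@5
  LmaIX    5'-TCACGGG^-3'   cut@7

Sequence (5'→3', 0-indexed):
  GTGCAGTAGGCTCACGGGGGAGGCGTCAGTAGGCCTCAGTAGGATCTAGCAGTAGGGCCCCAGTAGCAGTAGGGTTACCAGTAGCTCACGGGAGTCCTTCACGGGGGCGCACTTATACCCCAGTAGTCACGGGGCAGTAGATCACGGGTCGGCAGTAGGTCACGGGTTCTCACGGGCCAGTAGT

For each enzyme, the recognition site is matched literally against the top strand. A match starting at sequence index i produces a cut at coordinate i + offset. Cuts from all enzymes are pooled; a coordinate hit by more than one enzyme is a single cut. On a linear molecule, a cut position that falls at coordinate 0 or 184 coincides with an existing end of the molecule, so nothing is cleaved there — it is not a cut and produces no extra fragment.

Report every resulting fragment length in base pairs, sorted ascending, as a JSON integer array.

[2,6,6,6,8,8,9,9,9,9,10,10,10,11,12,13,13,13,20]

Site scan:
  WciX (CAGTAG, off=5): starts [3, 26, 36, 49, 60, 66, 78, 120, 134, 152, 177] → cuts [8, 31, 41, 54, 65, 71, 83, 125, 139, 157, 182]
  LmaIX (TCACGGG, off=7): starts [11, 85, 98, 126, 141, 159, 169] → cuts [18, 92, 105, 133, 148, 166, 176]

All cut coordinates (distinct, sorted): [8, 18, 31, 41, 54, 65, 71, 83, 92, 105, 125, 133, 139, 148, 157, 166, 176, 182]

Fragments:
  [0,8): 8 bp
  [8,18): 10 bp
  [18,31): 13 bp
  [31,41): 10 bp
  [41,54): 13 bp
  [54,65): 11 bp
  [65,71): 6 bp
  [71,83): 12 bp
  [83,92): 9 bp
  [92,105): 13 bp
  [105,125): 20 bp
  [125,133): 8 bp
  [133,139): 6 bp
  [139,148): 9 bp
  [148,157): 9 bp
  [157,166): 9 bp
  [166,176): 10 bp
  [176,182): 6 bp
  [182,184): 2 bp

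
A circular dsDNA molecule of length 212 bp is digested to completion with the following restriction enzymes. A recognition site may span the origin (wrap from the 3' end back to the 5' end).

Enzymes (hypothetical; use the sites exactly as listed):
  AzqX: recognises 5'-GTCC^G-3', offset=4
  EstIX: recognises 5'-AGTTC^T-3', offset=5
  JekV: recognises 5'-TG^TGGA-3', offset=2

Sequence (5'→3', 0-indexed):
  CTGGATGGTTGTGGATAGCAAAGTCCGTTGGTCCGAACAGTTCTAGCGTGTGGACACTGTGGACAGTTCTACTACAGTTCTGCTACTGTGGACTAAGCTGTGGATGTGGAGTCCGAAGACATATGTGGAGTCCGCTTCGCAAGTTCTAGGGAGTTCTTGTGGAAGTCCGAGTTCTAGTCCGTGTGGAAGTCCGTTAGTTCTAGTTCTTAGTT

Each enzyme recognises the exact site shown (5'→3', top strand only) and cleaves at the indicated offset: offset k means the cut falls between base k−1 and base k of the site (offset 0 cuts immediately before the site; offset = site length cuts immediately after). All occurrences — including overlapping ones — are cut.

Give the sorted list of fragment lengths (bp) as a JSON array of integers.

Per-enzyme occurrences:
  AzqX GTCCG/4: at [22, 30, 110, 129, 164, 176, 188] ⇒ [26, 34, 114, 133, 168, 180, 192]
  EstIX AGTTCT/5: at [38, 64, 75, 141, 151, 169, 195, 201, 208] ⇒ [1, 43, 69, 80, 146, 156, 174, 200, 206]
  JekV TGTGGA/2: at [9, 48, 57, 86, 98, 104, 123, 157, 181] ⇒ [11, 50, 59, 88, 100, 106, 125, 159, 183]

Pooled cuts: [1, 11, 26, 34, 43, 50, 59, 69, 80, 88, 100, 106, 114, 125, 133, 146, 156, 159, 168, 174, 180, 183, 192, 200, 206]

Fragment lengths:
  1→11: 10 bp
  11→26: 15 bp
  26→34: 8 bp
  34→43: 9 bp
  43→50: 7 bp
  50→59: 9 bp
  59→69: 10 bp
  69→80: 11 bp
  80→88: 8 bp
  88→100: 12 bp
  100→106: 6 bp
  106→114: 8 bp
  114→125: 11 bp
  125→133: 8 bp
  133→146: 13 bp
  146→156: 10 bp
  156→159: 3 bp
  159→168: 9 bp
  168→174: 6 bp
  174→180: 6 bp
  180→183: 3 bp
  183→192: 9 bp
  192→200: 8 bp
  200→206: 6 bp
  206→1 (wrap): 212-206+1 = 7 bp

[3,3,6,6,6,6,7,7,8,8,8,8,8,9,9,9,9,10,10,10,11,11,12,13,15]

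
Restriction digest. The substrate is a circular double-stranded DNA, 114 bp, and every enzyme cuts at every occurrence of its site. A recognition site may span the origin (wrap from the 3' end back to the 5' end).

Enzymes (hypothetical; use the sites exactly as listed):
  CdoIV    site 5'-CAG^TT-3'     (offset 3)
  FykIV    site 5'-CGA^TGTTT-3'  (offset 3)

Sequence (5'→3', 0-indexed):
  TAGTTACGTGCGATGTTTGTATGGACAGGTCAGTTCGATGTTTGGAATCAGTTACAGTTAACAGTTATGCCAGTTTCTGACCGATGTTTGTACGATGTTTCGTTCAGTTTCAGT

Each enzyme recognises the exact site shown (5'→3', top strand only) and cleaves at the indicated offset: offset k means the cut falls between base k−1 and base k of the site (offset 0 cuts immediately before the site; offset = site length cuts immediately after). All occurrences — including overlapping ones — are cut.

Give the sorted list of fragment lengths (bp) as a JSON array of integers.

Site scan:
  CdoIV (CAGTT, off=3): starts [30, 48, 54, 61, 70, 104, 110] → cuts [33, 51, 57, 64, 73, 107, 113]
  FykIV (CGATGTTT, off=3): starts [10, 35, 81, 92] → cuts [13, 38, 84, 95]

All cut coordinates (distinct, sorted): [13, 33, 38, 51, 57, 64, 73, 84, 95, 107, 113]

Fragment lengths:
  13→33: 20 bp
  33→38: 5 bp
  38→51: 13 bp
  51→57: 6 bp
  57→64: 7 bp
  64→73: 9 bp
  73→84: 11 bp
  84→95: 11 bp
  95→107: 12 bp
  107→113: 6 bp
  113→13 (wrap): 114-113+13 = 14 bp

[5,6,6,7,9,11,11,12,13,14,20]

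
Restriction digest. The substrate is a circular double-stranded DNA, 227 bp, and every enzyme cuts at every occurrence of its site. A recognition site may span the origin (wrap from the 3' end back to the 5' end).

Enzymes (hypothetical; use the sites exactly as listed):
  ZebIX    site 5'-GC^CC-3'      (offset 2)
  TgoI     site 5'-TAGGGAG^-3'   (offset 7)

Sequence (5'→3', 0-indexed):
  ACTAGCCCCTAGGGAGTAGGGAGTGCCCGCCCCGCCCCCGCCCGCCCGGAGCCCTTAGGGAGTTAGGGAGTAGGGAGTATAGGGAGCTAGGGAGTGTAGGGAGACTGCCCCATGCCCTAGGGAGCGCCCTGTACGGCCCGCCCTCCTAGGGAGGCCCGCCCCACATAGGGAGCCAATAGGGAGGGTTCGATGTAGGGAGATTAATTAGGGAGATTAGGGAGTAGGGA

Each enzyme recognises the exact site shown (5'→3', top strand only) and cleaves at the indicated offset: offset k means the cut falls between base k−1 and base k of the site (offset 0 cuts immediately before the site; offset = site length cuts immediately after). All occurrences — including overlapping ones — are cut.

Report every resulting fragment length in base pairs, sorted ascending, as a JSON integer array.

[2,3,3,4,4,4,4,5,5,6,7,7,7,7,8,8,9,9,9,9,10,10,10,11,12,12,13,13,16]

Scan for sites:
  ZebIX GCCC/2: at [4, 24, 28, 33, 39, 43, 50, 106, 113, 125, 135, 139, 153, 157] ⇒ [6, 26, 30, 35, 41, 45, 52, 108, 115, 127, 137, 141, 155, 159]
  TgoI TAGGGAG/7: at [9, 16, 55, 63, 70, 79, 87, 96, 117, 146, 165, 176, 192, 205, 214] ⇒ [16, 23, 62, 70, 77, 86, 94, 103, 124, 153, 172, 183, 199, 212, 221]

Pooled cuts: [6, 16, 23, 26, 30, 35, 41, 45, 52, 62, 70, 77, 86, 94, 103, 108, 115, 124, 127, 137, 141, 153, 155, 159, 172, 183, 199, 212, 221]

Fragments:
  6→16: 10 bp
  16→23: 7 bp
  23→26: 3 bp
  26→30: 4 bp
  30→35: 5 bp
  35→41: 6 bp
  41→45: 4 bp
  45→52: 7 bp
  52→62: 10 bp
  62→70: 8 bp
  70→77: 7 bp
  77→86: 9 bp
  86→94: 8 bp
  94→103: 9 bp
  103→108: 5 bp
  108→115: 7 bp
  115→124: 9 bp
  124→127: 3 bp
  127→137: 10 bp
  137→141: 4 bp
  141→153: 12 bp
  153→155: 2 bp
  155→159: 4 bp
  159→172: 13 bp
  172→183: 11 bp
  183→199: 16 bp
  199→212: 13 bp
  212→221: 9 bp
  221→6 (wrap): 227-221+6 = 12 bp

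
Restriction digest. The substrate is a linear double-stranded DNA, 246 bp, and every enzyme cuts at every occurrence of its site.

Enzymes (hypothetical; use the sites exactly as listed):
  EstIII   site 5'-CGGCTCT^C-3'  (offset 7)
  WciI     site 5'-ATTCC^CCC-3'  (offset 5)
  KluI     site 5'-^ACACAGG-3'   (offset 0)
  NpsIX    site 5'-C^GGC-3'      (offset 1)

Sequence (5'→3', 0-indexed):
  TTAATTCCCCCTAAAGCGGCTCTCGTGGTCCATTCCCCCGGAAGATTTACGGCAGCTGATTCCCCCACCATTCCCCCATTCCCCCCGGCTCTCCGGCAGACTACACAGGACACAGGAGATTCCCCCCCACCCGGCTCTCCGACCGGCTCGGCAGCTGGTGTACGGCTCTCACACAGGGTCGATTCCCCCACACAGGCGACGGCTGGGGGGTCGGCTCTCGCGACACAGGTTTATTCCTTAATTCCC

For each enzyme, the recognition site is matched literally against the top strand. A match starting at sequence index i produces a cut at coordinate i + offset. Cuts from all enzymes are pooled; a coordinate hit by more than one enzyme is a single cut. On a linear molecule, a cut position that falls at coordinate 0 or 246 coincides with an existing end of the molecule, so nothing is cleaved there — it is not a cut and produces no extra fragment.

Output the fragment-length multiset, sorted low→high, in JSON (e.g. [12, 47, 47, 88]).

Per-enzyme occurrences:
  EstIII CGGCTCTC/7: at [16, 85, 131, 162, 211] ⇒ [23, 92, 138, 169, 218]
  WciI ATTCCCCC/5: at [3, 31, 58, 69, 77, 118, 181] ⇒ [8, 36, 63, 74, 82, 123, 186]
  KluI ACACAGG/0: at [102, 109, 170, 189, 222] ⇒ [102, 109, 170, 189, 222]
  NpsIX CGGC/1: at [16, 49, 85, 93, 131, 143, 148, 162, 199, 211] ⇒ [17, 50, 86, 94, 132, 144, 149, 163, 200, 212]

All cut coordinates (distinct, sorted): [8, 17, 23, 36, 50, 63, 74, 82, 86, 92, 94, 102, 109, 123, 132, 138, 144, 149, 163, 169, 170, 186, 189, 200, 212, 218, 222]

Fragments:
  [0,8): 8 bp
  [8,17): 9 bp
  [17,23): 6 bp
  [23,36): 13 bp
  [36,50): 14 bp
  [50,63): 13 bp
  [63,74): 11 bp
  [74,82): 8 bp
  [82,86): 4 bp
  [86,92): 6 bp
  [92,94): 2 bp
  [94,102): 8 bp
  [102,109): 7 bp
  [109,123): 14 bp
  [123,132): 9 bp
  [132,138): 6 bp
  [138,144): 6 bp
  [144,149): 5 bp
  [149,163): 14 bp
  [163,169): 6 bp
  [169,170): 1 bp
  [170,186): 16 bp
  [186,189): 3 bp
  [189,200): 11 bp
  [200,212): 12 bp
  [212,218): 6 bp
  [218,222): 4 bp
  [222,246): 24 bp

[1,2,3,4,4,5,6,6,6,6,6,6,7,8,8,8,9,9,11,11,12,13,13,14,14,14,16,24]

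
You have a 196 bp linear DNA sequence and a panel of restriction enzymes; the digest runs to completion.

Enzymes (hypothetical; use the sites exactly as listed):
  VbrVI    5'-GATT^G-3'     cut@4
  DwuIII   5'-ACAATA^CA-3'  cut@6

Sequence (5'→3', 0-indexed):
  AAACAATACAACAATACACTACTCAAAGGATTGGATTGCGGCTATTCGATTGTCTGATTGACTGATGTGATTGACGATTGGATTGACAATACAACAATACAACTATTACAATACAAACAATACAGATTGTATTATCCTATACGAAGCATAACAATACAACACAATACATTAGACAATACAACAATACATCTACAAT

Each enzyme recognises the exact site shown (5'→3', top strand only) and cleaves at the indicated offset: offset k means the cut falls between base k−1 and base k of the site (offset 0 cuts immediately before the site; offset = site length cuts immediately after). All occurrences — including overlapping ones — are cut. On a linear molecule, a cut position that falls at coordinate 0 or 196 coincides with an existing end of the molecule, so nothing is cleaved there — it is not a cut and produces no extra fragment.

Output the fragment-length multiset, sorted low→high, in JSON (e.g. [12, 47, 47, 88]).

[5,5,6,7,7,8,8,8,8,8,9,10,10,12,13,14,14,16,28]

Site scan:
  VbrVI (GATTG, off=4): starts [28, 33, 47, 55, 68, 75, 80, 124] → cuts [32, 37, 51, 59, 72, 79, 84, 128]
  DwuIII (ACAATACA, off=6): starts [2, 10, 85, 93, 107, 116, 150, 160, 172, 180] → cuts [8, 16, 91, 99, 113, 122, 156, 166, 178, 186]

All cut coordinates (distinct, sorted): [8, 16, 32, 37, 51, 59, 72, 79, 84, 91, 99, 113, 122, 128, 156, 166, 178, 186]

Fragment lengths:
  [0,8): 8 bp
  [8,16): 8 bp
  [16,32): 16 bp
  [32,37): 5 bp
  [37,51): 14 bp
  [51,59): 8 bp
  [59,72): 13 bp
  [72,79): 7 bp
  [79,84): 5 bp
  [84,91): 7 bp
  [91,99): 8 bp
  [99,113): 14 bp
  [113,122): 9 bp
  [122,128): 6 bp
  [128,156): 28 bp
  [156,166): 10 bp
  [166,178): 12 bp
  [178,186): 8 bp
  [186,196): 10 bp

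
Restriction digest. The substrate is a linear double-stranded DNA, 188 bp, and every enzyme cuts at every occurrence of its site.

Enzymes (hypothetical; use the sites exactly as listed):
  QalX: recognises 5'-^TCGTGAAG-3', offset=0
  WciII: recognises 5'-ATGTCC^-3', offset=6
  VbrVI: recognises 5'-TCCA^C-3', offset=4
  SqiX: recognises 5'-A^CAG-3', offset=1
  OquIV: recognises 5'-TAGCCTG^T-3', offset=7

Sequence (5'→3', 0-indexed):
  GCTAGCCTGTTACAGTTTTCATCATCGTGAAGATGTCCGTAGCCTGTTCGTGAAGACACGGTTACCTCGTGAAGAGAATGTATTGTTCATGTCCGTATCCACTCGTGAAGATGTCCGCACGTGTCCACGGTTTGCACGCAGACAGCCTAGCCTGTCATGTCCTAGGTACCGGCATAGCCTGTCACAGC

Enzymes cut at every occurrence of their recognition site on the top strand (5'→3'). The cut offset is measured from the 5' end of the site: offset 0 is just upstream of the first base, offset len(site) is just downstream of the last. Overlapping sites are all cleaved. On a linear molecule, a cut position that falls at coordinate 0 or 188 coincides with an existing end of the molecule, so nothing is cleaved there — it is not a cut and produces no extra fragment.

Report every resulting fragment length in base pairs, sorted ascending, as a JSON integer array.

Scan for sites:
  QalX TCGTGAAG/0: at [24, 47, 66, 102] ⇒ [24, 47, 66, 102]
  WciII ATGTCC/6: at [32, 88, 110, 156] ⇒ [38, 94, 116, 162]
  VbrVI TCCAC/4: at [97, 123] ⇒ [101, 127]
  SqiX ACAG/1: at [11, 141, 183] ⇒ [12, 142, 184]
  OquIV TAGCCTGT/7: at [2, 39, 147, 174] ⇒ [9, 46, 154, 181]

Pooled cuts: [9, 12, 24, 38, 46, 47, 66, 94, 101, 102, 116, 127, 142, 154, 162, 181, 184]

Fragments:
  [0,9): 9 bp
  [9,12): 3 bp
  [12,24): 12 bp
  [24,38): 14 bp
  [38,46): 8 bp
  [46,47): 1 bp
  [47,66): 19 bp
  [66,94): 28 bp
  [94,101): 7 bp
  [101,102): 1 bp
  [102,116): 14 bp
  [116,127): 11 bp
  [127,142): 15 bp
  [142,154): 12 bp
  [154,162): 8 bp
  [162,181): 19 bp
  [181,184): 3 bp
  [184,188): 4 bp

[1,1,3,3,4,7,8,8,9,11,12,12,14,14,15,19,19,28]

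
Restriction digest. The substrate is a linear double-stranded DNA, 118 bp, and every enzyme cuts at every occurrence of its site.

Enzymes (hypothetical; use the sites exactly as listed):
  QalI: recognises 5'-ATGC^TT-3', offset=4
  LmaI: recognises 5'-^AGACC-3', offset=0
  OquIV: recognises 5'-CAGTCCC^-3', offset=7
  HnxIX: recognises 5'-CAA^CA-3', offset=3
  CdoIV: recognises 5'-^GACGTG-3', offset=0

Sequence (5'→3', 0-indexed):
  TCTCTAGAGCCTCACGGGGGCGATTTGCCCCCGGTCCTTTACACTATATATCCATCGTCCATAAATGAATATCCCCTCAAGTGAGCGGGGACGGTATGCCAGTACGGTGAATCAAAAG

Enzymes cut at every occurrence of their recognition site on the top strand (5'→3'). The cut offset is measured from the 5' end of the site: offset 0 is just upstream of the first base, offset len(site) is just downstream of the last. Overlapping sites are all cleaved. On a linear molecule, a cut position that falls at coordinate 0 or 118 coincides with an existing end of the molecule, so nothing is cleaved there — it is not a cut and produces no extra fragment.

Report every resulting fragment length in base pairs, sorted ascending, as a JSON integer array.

Site scan:
  QalI (ATGCTT, off=4): no sites
  LmaI (AGACC, off=0): no sites
  OquIV (CAGTCCC, off=7): no sites
  HnxIX (CAACA, off=3): no sites
  CdoIV (GACGTG, off=0): no sites

All cut coordinates (distinct, sorted): ∅

Fragments:
  no cuts → one linear fragment of 118 bp

[118]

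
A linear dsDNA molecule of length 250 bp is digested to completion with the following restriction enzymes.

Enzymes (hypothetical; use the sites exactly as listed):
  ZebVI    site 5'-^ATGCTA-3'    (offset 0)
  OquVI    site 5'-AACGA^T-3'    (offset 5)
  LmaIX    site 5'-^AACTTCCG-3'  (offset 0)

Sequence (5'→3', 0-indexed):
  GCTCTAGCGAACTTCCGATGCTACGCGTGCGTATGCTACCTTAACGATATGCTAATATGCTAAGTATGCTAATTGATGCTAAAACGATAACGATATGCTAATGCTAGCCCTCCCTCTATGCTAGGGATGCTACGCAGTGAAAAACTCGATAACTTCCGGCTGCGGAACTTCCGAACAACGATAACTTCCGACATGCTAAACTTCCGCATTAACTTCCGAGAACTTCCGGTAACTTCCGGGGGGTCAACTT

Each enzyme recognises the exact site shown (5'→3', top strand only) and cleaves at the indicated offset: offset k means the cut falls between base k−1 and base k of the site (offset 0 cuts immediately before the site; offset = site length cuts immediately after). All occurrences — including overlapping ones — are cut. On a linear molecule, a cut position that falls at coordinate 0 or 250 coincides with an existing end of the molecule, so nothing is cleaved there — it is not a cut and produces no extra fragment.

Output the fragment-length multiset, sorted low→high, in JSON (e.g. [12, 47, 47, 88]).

[1,1,1,6,6,6,8,8,9,9,9,10,10,10,10,12,12,15,15,15,16,17,20,24]

Site scan:
  ZebVI ATGCTA/0: at [17, 32, 48, 56, 65, 75, 94, 100, 117, 126, 192] ⇒ [17, 32, 48, 56, 65, 75, 94, 100, 117, 126, 192]
  OquVI AACGAT/5: at [42, 82, 88, 176] ⇒ [47, 87, 93, 181]
  LmaIX AACTTCCG/0: at [9, 150, 165, 182, 198, 210, 220, 230] ⇒ [9, 150, 165, 182, 198, 210, 220, 230]

Pooled cuts: [9, 17, 32, 47, 48, 56, 65, 75, 87, 93, 94, 100, 117, 126, 150, 165, 181, 182, 192, 198, 210, 220, 230]

Fragment lengths:
  [0,9): 9 bp
  [9,17): 8 bp
  [17,32): 15 bp
  [32,47): 15 bp
  [47,48): 1 bp
  [48,56): 8 bp
  [56,65): 9 bp
  [65,75): 10 bp
  [75,87): 12 bp
  [87,93): 6 bp
  [93,94): 1 bp
  [94,100): 6 bp
  [100,117): 17 bp
  [117,126): 9 bp
  [126,150): 24 bp
  [150,165): 15 bp
  [165,181): 16 bp
  [181,182): 1 bp
  [182,192): 10 bp
  [192,198): 6 bp
  [198,210): 12 bp
  [210,220): 10 bp
  [220,230): 10 bp
  [230,250): 20 bp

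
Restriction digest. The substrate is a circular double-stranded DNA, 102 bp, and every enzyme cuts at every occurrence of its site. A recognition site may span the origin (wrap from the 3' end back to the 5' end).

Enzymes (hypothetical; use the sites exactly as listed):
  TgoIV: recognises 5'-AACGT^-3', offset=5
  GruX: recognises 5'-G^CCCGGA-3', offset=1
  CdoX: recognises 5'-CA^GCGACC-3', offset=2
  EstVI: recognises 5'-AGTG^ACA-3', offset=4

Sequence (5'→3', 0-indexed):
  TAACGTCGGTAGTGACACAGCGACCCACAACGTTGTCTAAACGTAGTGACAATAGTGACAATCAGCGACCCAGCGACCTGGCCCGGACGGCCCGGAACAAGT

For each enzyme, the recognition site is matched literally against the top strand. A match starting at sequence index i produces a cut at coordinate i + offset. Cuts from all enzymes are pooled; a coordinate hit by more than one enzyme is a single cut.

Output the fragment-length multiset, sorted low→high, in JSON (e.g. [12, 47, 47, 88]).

Per-enzyme occurrences:
  TgoIV AACGT/5: at [1, 28, 39] ⇒ [6, 33, 44]
  GruX GCCCGGA/1: at [80, 89] ⇒ [81, 90]
  CdoX CAGCGACC/2: at [17, 62, 70] ⇒ [19, 64, 72]
  EstVI AGTGACA/4: at [10, 44, 53] ⇒ [14, 48, 57]

All cut coordinates (distinct, sorted): [6, 14, 19, 33, 44, 48, 57, 64, 72, 81, 90]

Fragment lengths:
  6→14: 8 bp
  14→19: 5 bp
  19→33: 14 bp
  33→44: 11 bp
  44→48: 4 bp
  48→57: 9 bp
  57→64: 7 bp
  64→72: 8 bp
  72→81: 9 bp
  81→90: 9 bp
  90→6 (wrap): 102-90+6 = 18 bp

[4,5,7,8,8,9,9,9,11,14,18]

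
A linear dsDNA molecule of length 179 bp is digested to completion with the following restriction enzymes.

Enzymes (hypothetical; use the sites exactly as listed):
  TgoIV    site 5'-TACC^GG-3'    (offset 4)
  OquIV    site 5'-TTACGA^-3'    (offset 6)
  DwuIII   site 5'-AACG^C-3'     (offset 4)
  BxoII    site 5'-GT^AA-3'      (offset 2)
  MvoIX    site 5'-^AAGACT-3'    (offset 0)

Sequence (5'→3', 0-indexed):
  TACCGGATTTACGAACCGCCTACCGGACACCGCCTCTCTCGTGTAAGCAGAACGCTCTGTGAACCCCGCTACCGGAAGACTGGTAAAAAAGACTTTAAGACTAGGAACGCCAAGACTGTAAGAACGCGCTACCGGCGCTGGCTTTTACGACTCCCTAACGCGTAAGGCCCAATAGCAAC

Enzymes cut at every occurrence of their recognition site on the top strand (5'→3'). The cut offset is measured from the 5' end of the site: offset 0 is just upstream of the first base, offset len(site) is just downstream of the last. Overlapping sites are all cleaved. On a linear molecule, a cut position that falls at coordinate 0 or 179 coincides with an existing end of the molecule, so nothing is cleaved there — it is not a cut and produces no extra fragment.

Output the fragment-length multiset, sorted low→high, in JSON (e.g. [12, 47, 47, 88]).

[2,2,3,4,4,7,7,8,8,9,10,10,10,10,13,16,17,19,20]

Site scan:
  TgoIV (TACCGG, off=4): starts [0, 20, 69, 129] → cuts [4, 24, 73, 133]
  OquIV (TTACGA, off=6): starts [8, 144] → cuts [14, 150]
  DwuIII (AACGC, off=4): starts [50, 105, 122, 156] → cuts [54, 109, 126, 160]
  BxoII (GTAA, off=2): starts [42, 82, 117, 161] → cuts [44, 84, 119, 163]
  MvoIX (AAGACT, off=0): starts [75, 88, 96, 111] → cuts [75, 88, 96, 111]

Pooled cuts: [4, 14, 24, 44, 54, 73, 75, 84, 88, 96, 109, 111, 119, 126, 133, 150, 160, 163]

Fragments:
  [0,4): 4 bp
  [4,14): 10 bp
  [14,24): 10 bp
  [24,44): 20 bp
  [44,54): 10 bp
  [54,73): 19 bp
  [73,75): 2 bp
  [75,84): 9 bp
  [84,88): 4 bp
  [88,96): 8 bp
  [96,109): 13 bp
  [109,111): 2 bp
  [111,119): 8 bp
  [119,126): 7 bp
  [126,133): 7 bp
  [133,150): 17 bp
  [150,160): 10 bp
  [160,163): 3 bp
  [163,179): 16 bp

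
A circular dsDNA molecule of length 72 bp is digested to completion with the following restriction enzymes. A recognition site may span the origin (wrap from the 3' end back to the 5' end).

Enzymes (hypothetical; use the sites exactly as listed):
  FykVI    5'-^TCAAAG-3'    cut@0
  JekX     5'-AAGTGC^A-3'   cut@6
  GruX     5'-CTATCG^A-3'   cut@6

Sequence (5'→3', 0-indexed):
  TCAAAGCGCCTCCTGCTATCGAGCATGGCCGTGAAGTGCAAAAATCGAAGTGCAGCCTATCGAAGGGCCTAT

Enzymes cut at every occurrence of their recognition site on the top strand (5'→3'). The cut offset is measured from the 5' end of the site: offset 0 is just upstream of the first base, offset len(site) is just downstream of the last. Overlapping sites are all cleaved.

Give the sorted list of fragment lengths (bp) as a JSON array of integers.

[9,10,14,18,21]

Scan for sites:
  FykVI (TCAAAG, off=0): starts [0] → cuts [0]
  JekX (AAGTGCA, off=6): starts [33, 47] → cuts [39, 53]
  GruX (CTATCGA, off=6): starts [15, 56] → cuts [21, 62]

All cut coordinates (distinct, sorted): [0, 21, 39, 53, 62]

Fragment lengths:
  0→21: 21 bp
  21→39: 18 bp
  39→53: 14 bp
  53→62: 9 bp
  62→0 (wrap): 72-62+0 = 10 bp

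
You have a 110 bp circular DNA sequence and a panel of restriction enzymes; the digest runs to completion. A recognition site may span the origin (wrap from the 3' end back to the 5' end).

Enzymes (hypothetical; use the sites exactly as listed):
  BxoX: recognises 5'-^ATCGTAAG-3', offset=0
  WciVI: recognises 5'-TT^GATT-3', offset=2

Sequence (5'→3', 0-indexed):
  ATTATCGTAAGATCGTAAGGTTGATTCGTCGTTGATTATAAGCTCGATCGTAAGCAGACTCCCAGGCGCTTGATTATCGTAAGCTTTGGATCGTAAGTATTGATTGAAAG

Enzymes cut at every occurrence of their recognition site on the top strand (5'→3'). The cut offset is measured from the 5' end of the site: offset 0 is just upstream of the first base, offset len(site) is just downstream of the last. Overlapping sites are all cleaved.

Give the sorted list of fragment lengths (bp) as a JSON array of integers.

Site scan:
  BxoX (ATCGTAAG, off=0): starts [3, 11, 46, 75, 89] → cuts [3, 11, 46, 75, 89]
  WciVI (TTGATT, off=2): starts [20, 31, 69, 99] → cuts [22, 33, 71, 101]

Pooled cuts: [3, 11, 22, 33, 46, 71, 75, 89, 101]

Fragments:
  3→11: 8 bp
  11→22: 11 bp
  22→33: 11 bp
  33→46: 13 bp
  46→71: 25 bp
  71→75: 4 bp
  75→89: 14 bp
  89→101: 12 bp
  101→3 (wrap): 110-101+3 = 12 bp

[4,8,11,11,12,12,13,14,25]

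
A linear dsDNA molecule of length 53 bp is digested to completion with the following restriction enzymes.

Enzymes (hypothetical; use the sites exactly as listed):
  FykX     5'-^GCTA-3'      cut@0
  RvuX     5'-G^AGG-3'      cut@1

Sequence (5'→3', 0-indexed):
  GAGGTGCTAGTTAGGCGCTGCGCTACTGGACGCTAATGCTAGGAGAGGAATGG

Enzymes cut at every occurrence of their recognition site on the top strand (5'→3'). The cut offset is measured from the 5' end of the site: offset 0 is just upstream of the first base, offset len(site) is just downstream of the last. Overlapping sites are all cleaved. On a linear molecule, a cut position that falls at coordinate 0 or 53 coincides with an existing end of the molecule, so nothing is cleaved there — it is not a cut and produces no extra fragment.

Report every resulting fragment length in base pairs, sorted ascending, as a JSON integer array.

[1,4,6,8,8,10,16]

Per-enzyme occurrences:
  FykX (GCTA, off=0): starts [5, 21, 31, 37] → cuts [5, 21, 31, 37]
  RvuX (GAGG, off=1): starts [0, 44] → cuts [1, 45]

Pooled cuts: [1, 5, 21, 31, 37, 45]

Fragments:
  [0,1): 1 bp
  [1,5): 4 bp
  [5,21): 16 bp
  [21,31): 10 bp
  [31,37): 6 bp
  [37,45): 8 bp
  [45,53): 8 bp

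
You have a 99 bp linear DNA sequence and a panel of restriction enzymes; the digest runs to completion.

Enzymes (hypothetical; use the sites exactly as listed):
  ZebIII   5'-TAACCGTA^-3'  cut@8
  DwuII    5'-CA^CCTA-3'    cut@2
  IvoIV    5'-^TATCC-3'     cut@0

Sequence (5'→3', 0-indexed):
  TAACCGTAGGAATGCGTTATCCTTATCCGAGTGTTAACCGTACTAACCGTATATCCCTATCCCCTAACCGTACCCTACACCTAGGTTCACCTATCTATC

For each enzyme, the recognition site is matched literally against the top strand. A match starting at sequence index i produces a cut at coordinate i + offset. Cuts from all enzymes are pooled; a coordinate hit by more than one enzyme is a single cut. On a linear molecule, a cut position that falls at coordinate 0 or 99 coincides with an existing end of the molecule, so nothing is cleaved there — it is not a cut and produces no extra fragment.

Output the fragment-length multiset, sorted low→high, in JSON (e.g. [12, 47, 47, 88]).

[6,6,7,8,9,9,10,10,15,19]

Site scan:
  ZebIII (TAACCGTA, off=8): starts [0, 34, 43, 64] → cuts [8, 42, 51, 72]
  DwuII (CACCTA, off=2): starts [77, 87] → cuts [79, 89]
  IvoIV (TATCC, off=0): starts [17, 23, 51, 57] → cuts [17, 23, 51, 57]

Pooled cuts: [8, 17, 23, 42, 51, 57, 72, 79, 89]

Fragments:
  [0,8): 8 bp
  [8,17): 9 bp
  [17,23): 6 bp
  [23,42): 19 bp
  [42,51): 9 bp
  [51,57): 6 bp
  [57,72): 15 bp
  [72,79): 7 bp
  [79,89): 10 bp
  [89,99): 10 bp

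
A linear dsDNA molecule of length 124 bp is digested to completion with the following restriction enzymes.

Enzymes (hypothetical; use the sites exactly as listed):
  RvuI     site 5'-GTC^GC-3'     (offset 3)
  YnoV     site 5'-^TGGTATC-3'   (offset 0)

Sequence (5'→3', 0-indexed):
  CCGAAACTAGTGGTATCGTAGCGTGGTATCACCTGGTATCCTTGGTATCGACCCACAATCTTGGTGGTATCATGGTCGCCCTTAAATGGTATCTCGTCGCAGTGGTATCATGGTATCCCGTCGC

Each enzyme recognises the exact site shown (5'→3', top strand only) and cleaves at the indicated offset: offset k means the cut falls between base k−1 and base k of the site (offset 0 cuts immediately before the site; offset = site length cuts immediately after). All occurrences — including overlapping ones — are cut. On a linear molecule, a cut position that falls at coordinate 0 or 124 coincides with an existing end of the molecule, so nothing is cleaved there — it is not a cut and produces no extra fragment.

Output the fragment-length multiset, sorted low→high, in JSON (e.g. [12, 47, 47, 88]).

[2,4,8,9,9,10,10,12,12,13,13,22]

Per-enzyme occurrences:
  RvuI (GTCGC, off=3): starts [74, 95, 119] → cuts [77, 98, 122]
  YnoV (TGGTATC, off=0): starts [10, 23, 33, 42, 64, 86, 102, 110] → cuts [10, 23, 33, 42, 64, 86, 102, 110]

Pooled cuts: [10, 23, 33, 42, 64, 77, 86, 98, 102, 110, 122]

Fragments:
  [0,10): 10 bp
  [10,23): 13 bp
  [23,33): 10 bp
  [33,42): 9 bp
  [42,64): 22 bp
  [64,77): 13 bp
  [77,86): 9 bp
  [86,98): 12 bp
  [98,102): 4 bp
  [102,110): 8 bp
  [110,122): 12 bp
  [122,124): 2 bp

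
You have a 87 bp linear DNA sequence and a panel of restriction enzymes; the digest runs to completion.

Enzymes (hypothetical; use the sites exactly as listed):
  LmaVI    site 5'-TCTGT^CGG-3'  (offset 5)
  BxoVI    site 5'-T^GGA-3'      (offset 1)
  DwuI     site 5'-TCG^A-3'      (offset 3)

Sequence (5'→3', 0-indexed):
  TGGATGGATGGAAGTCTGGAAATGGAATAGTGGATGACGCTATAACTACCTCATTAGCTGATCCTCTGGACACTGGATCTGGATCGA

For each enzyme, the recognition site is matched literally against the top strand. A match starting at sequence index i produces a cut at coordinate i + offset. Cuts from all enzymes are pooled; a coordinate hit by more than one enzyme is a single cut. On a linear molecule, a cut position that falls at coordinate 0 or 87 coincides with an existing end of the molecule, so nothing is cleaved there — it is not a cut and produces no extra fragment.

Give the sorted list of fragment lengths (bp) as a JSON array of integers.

[1,1,4,4,6,6,6,7,8,8,36]

Site scan:
  LmaVI (TCTGTCGG, off=5): no sites
  BxoVI TGGA/1: at [0, 4, 8, 16, 22, 30, 66, 73, 79] ⇒ [1, 5, 9, 17, 23, 31, 67, 74, 80]
  DwuI TCGA/3: at [83] ⇒ [86]

Pooled cuts: [1, 5, 9, 17, 23, 31, 67, 74, 80, 86]

Fragment lengths:
  [0,1): 1 bp
  [1,5): 4 bp
  [5,9): 4 bp
  [9,17): 8 bp
  [17,23): 6 bp
  [23,31): 8 bp
  [31,67): 36 bp
  [67,74): 7 bp
  [74,80): 6 bp
  [80,86): 6 bp
  [86,87): 1 bp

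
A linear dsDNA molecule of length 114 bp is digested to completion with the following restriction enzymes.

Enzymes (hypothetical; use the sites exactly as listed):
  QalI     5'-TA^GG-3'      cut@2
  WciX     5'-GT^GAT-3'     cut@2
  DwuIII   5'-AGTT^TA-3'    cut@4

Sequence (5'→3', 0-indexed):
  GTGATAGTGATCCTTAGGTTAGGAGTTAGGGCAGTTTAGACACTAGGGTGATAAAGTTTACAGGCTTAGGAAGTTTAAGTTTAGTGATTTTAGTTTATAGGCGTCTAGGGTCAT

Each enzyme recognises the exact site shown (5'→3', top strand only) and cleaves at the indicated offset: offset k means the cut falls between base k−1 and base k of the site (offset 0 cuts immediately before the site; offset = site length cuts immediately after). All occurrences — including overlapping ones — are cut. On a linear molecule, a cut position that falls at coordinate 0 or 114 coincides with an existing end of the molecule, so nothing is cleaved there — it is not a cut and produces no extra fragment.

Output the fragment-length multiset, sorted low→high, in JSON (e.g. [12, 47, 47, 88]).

Per-enzyme occurrences:
  QalI TAGG/2: at [14, 19, 26, 43, 66, 97, 105] ⇒ [16, 21, 28, 45, 68, 99, 107]
  WciX GTGAT/2: at [0, 6, 47, 83] ⇒ [2, 8, 49, 85]
  DwuIII AGTTTA/4: at [32, 54, 71, 77, 91] ⇒ [36, 58, 75, 81, 95]

Pooled cuts: [2, 8, 16, 21, 28, 36, 45, 49, 58, 68, 75, 81, 85, 95, 99, 107]

Fragment lengths:
  [0,2): 2 bp
  [2,8): 6 bp
  [8,16): 8 bp
  [16,21): 5 bp
  [21,28): 7 bp
  [28,36): 8 bp
  [36,45): 9 bp
  [45,49): 4 bp
  [49,58): 9 bp
  [58,68): 10 bp
  [68,75): 7 bp
  [75,81): 6 bp
  [81,85): 4 bp
  [85,95): 10 bp
  [95,99): 4 bp
  [99,107): 8 bp
  [107,114): 7 bp

[2,4,4,4,5,6,6,7,7,7,8,8,8,9,9,10,10]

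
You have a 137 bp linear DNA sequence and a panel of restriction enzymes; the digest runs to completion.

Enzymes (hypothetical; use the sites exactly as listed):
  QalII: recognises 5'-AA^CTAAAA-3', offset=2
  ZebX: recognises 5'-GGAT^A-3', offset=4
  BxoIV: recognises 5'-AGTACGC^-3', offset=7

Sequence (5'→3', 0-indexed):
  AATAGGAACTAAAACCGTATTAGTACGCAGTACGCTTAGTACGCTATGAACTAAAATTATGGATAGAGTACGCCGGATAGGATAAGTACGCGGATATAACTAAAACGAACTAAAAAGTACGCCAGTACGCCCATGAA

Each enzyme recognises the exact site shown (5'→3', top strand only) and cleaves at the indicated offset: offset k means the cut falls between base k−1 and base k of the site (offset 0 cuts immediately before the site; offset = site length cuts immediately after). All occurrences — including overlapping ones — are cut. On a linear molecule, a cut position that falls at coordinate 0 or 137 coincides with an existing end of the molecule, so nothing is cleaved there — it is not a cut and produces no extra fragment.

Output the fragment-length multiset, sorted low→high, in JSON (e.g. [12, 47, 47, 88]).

Scan for sites:
  QalII AACTAAAA/2: at [6, 48, 97, 107] ⇒ [8, 50, 99, 109]
  ZebX GGATA/4: at [60, 74, 79, 91] ⇒ [64, 78, 83, 95]
  BxoIV AGTACGC/7: at [21, 28, 37, 66, 84, 115, 123] ⇒ [28, 35, 44, 73, 91, 122, 130]

All cut coordinates (distinct, sorted): [8, 28, 35, 44, 50, 64, 73, 78, 83, 91, 95, 99, 109, 122, 130]

Fragment lengths:
  [0,8): 8 bp
  [8,28): 20 bp
  [28,35): 7 bp
  [35,44): 9 bp
  [44,50): 6 bp
  [50,64): 14 bp
  [64,73): 9 bp
  [73,78): 5 bp
  [78,83): 5 bp
  [83,91): 8 bp
  [91,95): 4 bp
  [95,99): 4 bp
  [99,109): 10 bp
  [109,122): 13 bp
  [122,130): 8 bp
  [130,137): 7 bp

[4,4,5,5,6,7,7,8,8,8,9,9,10,13,14,20]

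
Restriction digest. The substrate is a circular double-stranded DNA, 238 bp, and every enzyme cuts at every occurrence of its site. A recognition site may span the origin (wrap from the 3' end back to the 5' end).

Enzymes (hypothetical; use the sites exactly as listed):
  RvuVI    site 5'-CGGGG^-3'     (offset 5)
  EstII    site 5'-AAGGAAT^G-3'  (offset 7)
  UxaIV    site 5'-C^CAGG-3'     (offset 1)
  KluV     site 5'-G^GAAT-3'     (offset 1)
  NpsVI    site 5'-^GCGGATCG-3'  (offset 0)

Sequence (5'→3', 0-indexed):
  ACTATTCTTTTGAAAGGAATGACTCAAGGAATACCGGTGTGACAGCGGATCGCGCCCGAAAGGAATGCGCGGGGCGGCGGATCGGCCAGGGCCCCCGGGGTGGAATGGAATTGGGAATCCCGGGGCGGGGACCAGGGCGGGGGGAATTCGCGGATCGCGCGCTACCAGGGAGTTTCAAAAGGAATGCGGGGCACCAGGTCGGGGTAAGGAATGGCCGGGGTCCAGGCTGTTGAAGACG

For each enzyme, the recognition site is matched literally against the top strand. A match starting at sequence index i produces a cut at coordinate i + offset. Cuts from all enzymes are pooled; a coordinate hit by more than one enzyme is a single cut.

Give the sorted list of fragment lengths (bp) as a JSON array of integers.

Scan for sites:
  RvuVI (CGGGG, off=5): starts [69, 95, 120, 125, 137, 186, 199, 215] → cuts [74, 100, 125, 130, 142, 191, 204, 220]
  EstII (AAGGAATG, off=7): starts [13, 59, 178, 205] → cuts [20, 66, 185, 212]
  UxaIV (CCAGG, off=1): starts [85, 131, 164, 193, 221] → cuts [86, 132, 165, 194, 222]
  KluV (GGAAT, off=1): starts [15, 27, 61, 101, 106, 113, 142, 180, 207] → cuts [16, 28, 62, 102, 107, 114, 143, 181, 208]
  NpsVI (GCGGATCG, off=0): starts [44, 76, 149] → cuts [44, 76, 149]

Pooled cuts: [16, 20, 28, 44, 62, 66, 74, 76, 86, 100, 102, 107, 114, 125, 130, 132, 142, 143, 149, 165, 181, 185, 191, 194, 204, 208, 212, 220, 222]

Fragment lengths:
  16→20: 4 bp
  20→28: 8 bp
  28→44: 16 bp
  44→62: 18 bp
  62→66: 4 bp
  66→74: 8 bp
  74→76: 2 bp
  76→86: 10 bp
  86→100: 14 bp
  100→102: 2 bp
  102→107: 5 bp
  107→114: 7 bp
  114→125: 11 bp
  125→130: 5 bp
  130→132: 2 bp
  132→142: 10 bp
  142→143: 1 bp
  143→149: 6 bp
  149→165: 16 bp
  165→181: 16 bp
  181→185: 4 bp
  185→191: 6 bp
  191→194: 3 bp
  194→204: 10 bp
  204→208: 4 bp
  208→212: 4 bp
  212→220: 8 bp
  220→222: 2 bp
  222→16 (wrap): 238-222+16 = 32 bp

[1,2,2,2,2,3,4,4,4,4,4,5,5,6,6,7,8,8,8,10,10,10,11,14,16,16,16,18,32]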